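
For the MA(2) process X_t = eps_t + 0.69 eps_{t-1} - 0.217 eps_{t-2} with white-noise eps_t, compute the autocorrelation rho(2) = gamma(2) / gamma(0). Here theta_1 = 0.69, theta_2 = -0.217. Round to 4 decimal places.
\rho(2) = -0.1425

For an MA(q) process with theta_0 = 1, the autocovariance is
  gamma(k) = sigma^2 * sum_{i=0..q-k} theta_i * theta_{i+k},
and rho(k) = gamma(k) / gamma(0). Sigma^2 cancels.
  numerator   = (1)*(-0.217) = -0.217.
  denominator = (1)^2 + (0.69)^2 + (-0.217)^2 = 1.523189.
  rho(2) = -0.217 / 1.523189 = -0.1425.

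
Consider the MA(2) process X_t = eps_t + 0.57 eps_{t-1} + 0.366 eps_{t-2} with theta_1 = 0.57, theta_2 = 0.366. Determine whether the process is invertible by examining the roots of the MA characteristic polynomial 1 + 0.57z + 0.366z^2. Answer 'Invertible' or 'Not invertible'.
\text{Invertible}

The MA(q) characteristic polynomial is P(z) = 1 + 0.57z + 0.366z^2.
Invertibility requires all roots to lie outside the unit circle, i.e. |z| > 1 for every root.
Set 1 + (0.57) z + (0.366) z^2 = 0, i.e. a z^2 + b z + c = 0 with a = 0.366, b = 0.57, c = 1.
Discriminant D = b^2 - 4ac = (0.57)^2 - 4*(0.366)*1 = 0.3249 - (1.464) = -1.1391.
D < 0, so the roots are the complex-conjugate pair z = (-b +/- i sqrt(-D)) / (2a) = -0.7787 +/- 1.458i.
For a conjugate pair |z|^2 = z * conj(z) = (product of roots) = c/a = 1/(0.366) = 2.73224, so |z| = sqrt(2.73224) = 1.6529 for both roots.
Moduli of all roots: 1.6529, 1.6529.
All moduli strictly greater than 1? Yes.
Verdict: Invertible.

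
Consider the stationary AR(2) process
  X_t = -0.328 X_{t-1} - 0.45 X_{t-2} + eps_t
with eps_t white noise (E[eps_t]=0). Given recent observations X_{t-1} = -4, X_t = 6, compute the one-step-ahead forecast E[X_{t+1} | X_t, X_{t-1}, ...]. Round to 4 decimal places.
E[X_{t+1} \mid \mathcal F_t] = -0.1680

For an AR(p) model X_t = c + sum_i phi_i X_{t-i} + eps_t, the
one-step-ahead conditional mean is
  E[X_{t+1} | X_t, ...] = c + sum_i phi_i X_{t+1-i}.
Substitute known values:
  E[X_{t+1} | ...] = (-0.328) * (6) + (-0.45) * (-4)
                   = -0.1680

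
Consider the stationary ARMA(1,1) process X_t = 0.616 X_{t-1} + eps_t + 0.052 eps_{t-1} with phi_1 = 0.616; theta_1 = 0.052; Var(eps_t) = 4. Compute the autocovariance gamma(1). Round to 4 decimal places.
\gamma(1) = 4.4438

Multiply the model equation by X_{t-k} and take expectations. With theta_0 = psi_0 = 1 and psi_j the MA(infinity) weights, this gives
  gamma(k) - sum_i phi_i gamma(k-i) = c_k,
  c_k = sigma^2 * sum_{j=k..q} theta_j psi_{j-k}   (c_k = 0 for k > q),
using gamma(-m) = gamma(m).
psi-weights needed (psi_j = theta_j + sum_i phi_i psi_{j-i}):
  psi_1 = theta_1 + phi_1 = 0.052 + (0.616) = 0.668
Right-hand sides:
  c_0 = sigma^2 (1 + theta_1 psi_1) = 4 * (1 + (0.052)(0.668)) = 4 * 1.034736 = 4.138944
  c_1 = sigma^2 theta_1 = 4 * (0.052) = 0.208
  c_2 = 0
Equations for k = 0 and k = 1 (AR order 1):
  gamma(0) = phi_1 gamma(1) + c_0
  gamma(1) = phi_1 gamma(0) + c_1
Substituting the second into the first: gamma(0) (1 - phi_1^2) = c_0 + phi_1 c_1, so
  gamma(0) = (c_0 + phi_1 c_1) / (1 - phi_1^2) = (4.138944 + (0.616)(0.208)) / (1 - (0.616)^2) = 4.267072 / 0.620544 = 6.876341.
  gamma(1) = phi_1 gamma(0) + c_1 = (0.616)(6.876341) + (0.208) = 4.443826.
Therefore gamma(1) = 4.4438 (to 4 decimal places).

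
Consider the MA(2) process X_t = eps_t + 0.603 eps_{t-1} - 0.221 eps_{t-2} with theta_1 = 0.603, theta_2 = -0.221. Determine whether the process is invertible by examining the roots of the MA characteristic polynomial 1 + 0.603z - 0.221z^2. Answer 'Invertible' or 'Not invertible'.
\text{Invertible}

The MA(q) characteristic polynomial is P(z) = 1 + 0.603z - 0.221z^2.
Invertibility requires all roots to lie outside the unit circle, i.e. |z| > 1 for every root.
Set 1 + (0.603) z + (-0.221) z^2 = 0, i.e. a z^2 + b z + c = 0 with a = -0.221, b = 0.603, c = 1.
Discriminant D = b^2 - 4ac = (0.603)^2 - 4*(-0.221)*1 = 0.363609 - (-0.884) = 1.247609.
D >= 0, so the roots are real: z = (-b +/- sqrt(D)) / (2a) = (-0.603 +/- 1.116964) / (-0.442).
  z_1 = (-0.603 + 1.116964) / (-0.442) = -1.1628,   |z_1| = 1.1628.
  z_2 = (-0.603 - 1.116964) / (-0.442) = 3.8913,   |z_2| = 3.8913.
Moduli of all roots: 1.1628, 3.8913.
All moduli strictly greater than 1? Yes.
Verdict: Invertible.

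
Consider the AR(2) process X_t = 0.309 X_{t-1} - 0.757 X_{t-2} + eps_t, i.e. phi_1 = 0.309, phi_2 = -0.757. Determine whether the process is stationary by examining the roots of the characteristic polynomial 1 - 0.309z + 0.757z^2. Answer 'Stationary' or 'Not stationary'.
\text{Stationary}

The AR(p) characteristic polynomial is P(z) = 1 - 0.309z + 0.757z^2.
Stationarity requires all roots to lie outside the unit circle, i.e. |z| > 1 for every root.
Set 1 + (-0.309) z + (0.757) z^2 = 0, i.e. a z^2 + b z + c = 0 with a = 0.757, b = -0.309, c = 1.
Discriminant D = b^2 - 4ac = (-0.309)^2 - 4*(0.757)*1 = 0.095481 - (3.028) = -2.932519.
D < 0, so the roots are the complex-conjugate pair z = (-b +/- i sqrt(-D)) / (2a) = 0.2041 +/- 1.1311i.
For a conjugate pair |z|^2 = z * conj(z) = (product of roots) = c/a = 1/(0.757) = 1.321004, so |z| = sqrt(1.321004) = 1.1493 for both roots.
Moduli of all roots: 1.1493, 1.1493.
All moduli strictly greater than 1? Yes.
Verdict: Stationary.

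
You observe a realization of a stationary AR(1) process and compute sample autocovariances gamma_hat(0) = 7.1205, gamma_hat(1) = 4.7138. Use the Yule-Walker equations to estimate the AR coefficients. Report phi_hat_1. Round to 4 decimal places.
\hat\phi_{1} = 0.6620

The Yule-Walker equations for an AR(p) process read, in matrix form,
  Gamma_p phi = r_p,   with   (Gamma_p)_{ij} = gamma(|i - j|),
                       (r_p)_i = gamma(i),   i,j = 1..p.
Substitute the sample gammas (Toeplitz matrix and right-hand side of size 1):
  Gamma_p = [[7.1205]]
  r_p     = [4.7138]
With p = 1 this is the single equation gamma(0) phi_1 = gamma(1):
  phi_hat_1 = gamma(1) / gamma(0) = 4.7138 / 7.1205 = 0.6620.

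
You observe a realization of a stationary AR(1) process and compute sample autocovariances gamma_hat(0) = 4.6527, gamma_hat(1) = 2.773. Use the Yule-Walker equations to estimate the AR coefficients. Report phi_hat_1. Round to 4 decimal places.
\hat\phi_{1} = 0.5960

The Yule-Walker equations for an AR(p) process read, in matrix form,
  Gamma_p phi = r_p,   with   (Gamma_p)_{ij} = gamma(|i - j|),
                       (r_p)_i = gamma(i),   i,j = 1..p.
Substitute the sample gammas (Toeplitz matrix and right-hand side of size 1):
  Gamma_p = [[4.6527]]
  r_p     = [2.773]
With p = 1 this is the single equation gamma(0) phi_1 = gamma(1):
  phi_hat_1 = gamma(1) / gamma(0) = 2.773 / 4.6527 = 0.5960.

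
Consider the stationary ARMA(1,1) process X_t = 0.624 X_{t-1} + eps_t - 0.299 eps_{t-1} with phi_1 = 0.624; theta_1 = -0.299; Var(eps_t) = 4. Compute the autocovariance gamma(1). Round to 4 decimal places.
\gamma(1) = 1.7318

Multiply the model equation by X_{t-k} and take expectations. With theta_0 = psi_0 = 1 and psi_j the MA(infinity) weights, this gives
  gamma(k) - sum_i phi_i gamma(k-i) = c_k,
  c_k = sigma^2 * sum_{j=k..q} theta_j psi_{j-k}   (c_k = 0 for k > q),
using gamma(-m) = gamma(m).
psi-weights needed (psi_j = theta_j + sum_i phi_i psi_{j-i}):
  psi_1 = theta_1 + phi_1 = -0.299 + (0.624) = 0.325
Right-hand sides:
  c_0 = sigma^2 (1 + theta_1 psi_1) = 4 * (1 + (-0.299)(0.325)) = 4 * 0.902825 = 3.6113
  c_1 = sigma^2 theta_1 = 4 * (-0.299) = -1.196
  c_2 = 0
Equations for k = 0 and k = 1 (AR order 1):
  gamma(0) = phi_1 gamma(1) + c_0
  gamma(1) = phi_1 gamma(0) + c_1
Substituting the second into the first: gamma(0) (1 - phi_1^2) = c_0 + phi_1 c_1, so
  gamma(0) = (c_0 + phi_1 c_1) / (1 - phi_1^2) = (3.6113 + (0.624)(-1.196)) / (1 - (0.624)^2) = 2.864996 / 0.610624 = 4.691915.
  gamma(1) = phi_1 gamma(0) + c_1 = (0.624)(4.691915) + (-1.196) = 1.731755.
Therefore gamma(1) = 1.7318 (to 4 decimal places).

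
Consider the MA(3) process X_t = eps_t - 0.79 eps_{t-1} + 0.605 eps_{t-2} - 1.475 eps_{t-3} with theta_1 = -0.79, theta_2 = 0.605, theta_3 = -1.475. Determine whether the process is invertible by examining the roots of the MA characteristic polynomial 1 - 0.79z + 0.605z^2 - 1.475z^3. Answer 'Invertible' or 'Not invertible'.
\text{Not invertible}

The MA(q) characteristic polynomial is P(z) = 1 - 0.79z + 0.605z^2 - 1.475z^3.
Invertibility requires all roots to lie outside the unit circle, i.e. |z| > 1 for every root.
Degree 3: look for a simple real root z0 first, then factor out (1 - z/z0) and solve the remaining quadratic.
Testing z0 = 0.8: P(0.8) = 1 + (-0.79)(0.8) + (0.605)(0.8)^2 + (-1.475)(0.8)^3
  = 1 + (-0.632) + (0.3872) + (-0.7552) = 0.  So z_0 = 0.8 is a root, |z_0| = 0.8.
Divide out the factor (1 - 1.25 z) = (1 - z/z0) (since 1/z0 = 1.25):
  P(z) = (1 - 1.25 z)(1 + (0.46) z + (1.18) z^2)
  [check: z-coef 0.46 - (1.25) = -0.79; z^2-coef 1.18 - (1.25)(0.46) = 0.605; z^3-coef -(1.25)(1.18) = -1.475.]
Remaining roots from the quadratic factor 1 + (0.46) z + (1.18) z^2:
  Set 1 + (0.46) z + (1.18) z^2 = 0, i.e. a z^2 + b z + c = 0 with a = 1.18, b = 0.46, c = 1.
  Discriminant D = b^2 - 4ac = (0.46)^2 - 4*(1.18)*1 = 0.2116 - (4.72) = -4.5084.
  D < 0, so the roots are the complex-conjugate pair z = (-b +/- i sqrt(-D)) / (2a) = -0.1949 +/- 0.8997i.
  For a conjugate pair |z|^2 = z * conj(z) = (product of roots) = c/a = 1/(1.18) = 0.847458, so |z| = sqrt(0.847458) = 0.9206 for both roots.
Moduli of all roots: 0.8000, 0.9206, 0.9206.
All moduli strictly greater than 1? No.
Verdict: Not invertible.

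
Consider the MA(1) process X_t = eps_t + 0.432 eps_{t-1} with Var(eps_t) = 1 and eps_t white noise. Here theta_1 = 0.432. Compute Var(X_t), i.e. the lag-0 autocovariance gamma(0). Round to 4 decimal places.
\gamma(0) = 1.1866

For an MA(q) process X_t = eps_t + sum_i theta_i eps_{t-i} with
Var(eps_t) = sigma^2, the variance is
  gamma(0) = sigma^2 * (1 + sum_i theta_i^2).
  sum_i theta_i^2 = (0.432)^2 = 0.186624.
  gamma(0) = 1 * (1 + 0.186624) = 1 * 1.186624 = 1.186624, which rounds to 1.1866.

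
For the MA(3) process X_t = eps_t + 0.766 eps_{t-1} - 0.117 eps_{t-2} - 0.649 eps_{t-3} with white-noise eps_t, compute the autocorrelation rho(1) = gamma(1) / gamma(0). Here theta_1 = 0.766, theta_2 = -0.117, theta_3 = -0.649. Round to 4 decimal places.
\rho(1) = 0.3721

For an MA(q) process with theta_0 = 1, the autocovariance is
  gamma(k) = sigma^2 * sum_{i=0..q-k} theta_i * theta_{i+k},
and rho(k) = gamma(k) / gamma(0). Sigma^2 cancels.
  numerator   = (1)*(0.766) + (0.766)*(-0.117) + (-0.117)*(-0.649) = 0.752311.
  denominator = (1)^2 + (0.766)^2 + (-0.117)^2 + (-0.649)^2 = 2.021646.
  rho(1) = 0.752311 / 2.021646 = 0.3721.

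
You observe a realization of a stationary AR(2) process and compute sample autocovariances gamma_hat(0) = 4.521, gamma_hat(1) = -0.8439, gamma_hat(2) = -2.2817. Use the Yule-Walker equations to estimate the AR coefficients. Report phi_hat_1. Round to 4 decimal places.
\hat\phi_{1} = -0.2910

The Yule-Walker equations for an AR(p) process read, in matrix form,
  Gamma_p phi = r_p,   with   (Gamma_p)_{ij} = gamma(|i - j|),
                       (r_p)_i = gamma(i),   i,j = 1..p.
Substitute the sample gammas (Toeplitz matrix and right-hand side of size 2):
  Gamma_p = [[4.521, -0.8439], [-0.8439, 4.521]]
  r_p     = [-0.8439, -2.2817]
Written out:
  4.521 phi_1 - 0.8439 phi_2 = -0.8439
  -0.8439 phi_1 + 4.521 phi_2 = -2.2817
Solve by Cramer's rule:
  det = gamma(0)^2 - gamma(1)^2 = (4.521)^2 - (-0.8439)^2 = 20.439441 - 0.71216721 = 19.72727379
  phi_hat_1 = [gamma(1) gamma(0) - gamma(1) gamma(2)] / det = [(-0.8439)(4.521) - (-0.8439)(-2.2817)] / 19.72727379 = -5.74079853 / 19.72727379 = -0.291
  phi_hat_2 = [gamma(0) gamma(2) - gamma(1)^2] / det = [(4.521)(-2.2817) - (-0.8439)^2] / 19.72727379 = -11.02773291 / 19.72727379 = -0.559
So phi_hat = [-0.2910, -0.5590].
Therefore phi_hat_1 = -0.2910.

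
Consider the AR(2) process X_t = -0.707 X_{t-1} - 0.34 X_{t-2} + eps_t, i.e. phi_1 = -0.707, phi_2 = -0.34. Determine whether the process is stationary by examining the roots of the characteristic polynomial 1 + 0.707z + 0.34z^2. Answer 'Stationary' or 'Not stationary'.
\text{Stationary}

The AR(p) characteristic polynomial is P(z) = 1 + 0.707z + 0.34z^2.
Stationarity requires all roots to lie outside the unit circle, i.e. |z| > 1 for every root.
Set 1 + (0.707) z + (0.34) z^2 = 0, i.e. a z^2 + b z + c = 0 with a = 0.34, b = 0.707, c = 1.
Discriminant D = b^2 - 4ac = (0.707)^2 - 4*(0.34)*1 = 0.499849 - (1.36) = -0.860151.
D < 0, so the roots are the complex-conjugate pair z = (-b +/- i sqrt(-D)) / (2a) = -1.0397 +/- 1.3639i.
For a conjugate pair |z|^2 = z * conj(z) = (product of roots) = c/a = 1/(0.34) = 2.941176, so |z| = sqrt(2.941176) = 1.715 for both roots.
Moduli of all roots: 1.7150, 1.7150.
All moduli strictly greater than 1? Yes.
Verdict: Stationary.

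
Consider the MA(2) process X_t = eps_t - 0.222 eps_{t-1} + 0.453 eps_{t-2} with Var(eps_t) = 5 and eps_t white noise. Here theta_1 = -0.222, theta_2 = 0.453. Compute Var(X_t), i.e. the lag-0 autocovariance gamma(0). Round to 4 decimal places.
\gamma(0) = 6.2725

For an MA(q) process X_t = eps_t + sum_i theta_i eps_{t-i} with
Var(eps_t) = sigma^2, the variance is
  gamma(0) = sigma^2 * (1 + sum_i theta_i^2).
  sum_i theta_i^2 = (-0.222)^2 + (0.453)^2 = 0.049284 + 0.205209 = 0.254493.
  gamma(0) = 5 * (1 + 0.254493) = 5 * 1.254493 = 6.272465, which rounds to 6.2725.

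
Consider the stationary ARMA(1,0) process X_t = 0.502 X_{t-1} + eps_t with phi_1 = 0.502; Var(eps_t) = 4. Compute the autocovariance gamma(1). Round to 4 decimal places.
\gamma(1) = 2.6845

Multiply the model equation by X_{t-k} and take expectations. With theta_0 = psi_0 = 1 and psi_j the MA(infinity) weights, this gives
  gamma(k) - sum_i phi_i gamma(k-i) = c_k,
  c_k = sigma^2 * sum_{j=k..q} theta_j psi_{j-k}   (c_k = 0 for k > q),
using gamma(-m) = gamma(m).
Pure AR (q = 0): c_0 = sigma^2 = 4, c_k = 0 for k >= 1.
Equations for k = 0 and k = 1 (AR order 1):
  gamma(0) = phi_1 gamma(1) + c_0
  gamma(1) = phi_1 gamma(0) + c_1
Substituting the second into the first: gamma(0) (1 - phi_1^2) = c_0 + phi_1 c_1, so
  gamma(0) = c_0 / (1 - phi_1^2) = 4 / (1 - (0.502)^2) = 4 / 0.747996 = 5.347622.
  gamma(1) = phi_1 gamma(0) = (0.502)(5.347622) = 2.684506.
Therefore gamma(1) = 2.6845 (to 4 decimal places).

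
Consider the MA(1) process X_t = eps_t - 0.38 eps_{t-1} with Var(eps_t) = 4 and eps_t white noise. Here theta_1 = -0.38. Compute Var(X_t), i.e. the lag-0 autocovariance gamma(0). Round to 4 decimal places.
\gamma(0) = 4.5776

For an MA(q) process X_t = eps_t + sum_i theta_i eps_{t-i} with
Var(eps_t) = sigma^2, the variance is
  gamma(0) = sigma^2 * (1 + sum_i theta_i^2).
  sum_i theta_i^2 = (-0.38)^2 = 0.1444.
  gamma(0) = 4 * (1 + 0.1444) = 4 * 1.1444 = 4.5776.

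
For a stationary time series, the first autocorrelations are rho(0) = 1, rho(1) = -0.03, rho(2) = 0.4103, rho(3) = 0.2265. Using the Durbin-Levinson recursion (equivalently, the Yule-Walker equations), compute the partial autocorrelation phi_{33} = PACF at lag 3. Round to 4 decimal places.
\phi_{33} = 0.2960

The PACF at lag k is phi_{kk}, the last component of the solution
to the Yule-Walker system G_k phi = r_k where
  (G_k)_{ij} = rho(|i - j|), (r_k)_i = rho(i), i,j = 1..k.
Equivalently, Durbin-Levinson gives phi_{kk} iteratively:
  phi_{11} = rho(1)
  phi_{kk} = [rho(k) - sum_{j=1..k-1} phi_{k-1,j} rho(k-j)]
            / [1 - sum_{j=1..k-1} phi_{k-1,j} rho(j)],
  phi_{k,j} = phi_{k-1,j} - phi_{kk} phi_{k-1,k-j},  j = 1..k-1.
Step k = 1:
  phi_11 = rho(1) = -0.03.
Step k = 2:
  phi_22 = [rho(2) - phi_11 rho(1)] / [1 - phi_11 rho(1)] = [0.4103 - (-0.03)(-0.03)] / [1 - (-0.03)(-0.03)]
         = 0.4094 / 0.9991 = 0.409769.
  Update: phi_21 = phi_11 - phi_22 phi_11 = -0.03 - (0.409769)(-0.03) = -0.017707.
Step k = 3:
  phi_33 = [rho(3) - phi_21 rho(2) - phi_22 rho(1)] / [1 - phi_21 rho(1) - phi_22 rho(2)]
    numerator   = 0.2265 - (-0.017707)(0.4103) - (0.409769)(-0.03) = 0.24605822
    denominator = 1 - (-0.017707)(-0.03) - (0.409769)(0.4103) = 0.83134066
  phi_33 = 0.24605822 / 0.83134066 = 0.296.
Therefore phi_{33} = 0.2960.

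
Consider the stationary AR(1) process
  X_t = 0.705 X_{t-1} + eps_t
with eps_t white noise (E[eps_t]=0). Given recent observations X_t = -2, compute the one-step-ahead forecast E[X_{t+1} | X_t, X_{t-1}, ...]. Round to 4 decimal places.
E[X_{t+1} \mid \mathcal F_t] = -1.4100

For an AR(p) model X_t = c + sum_i phi_i X_{t-i} + eps_t, the
one-step-ahead conditional mean is
  E[X_{t+1} | X_t, ...] = c + sum_i phi_i X_{t+1-i}.
Substitute known values:
  E[X_{t+1} | ...] = (0.705) * (-2)
                   = -1.4100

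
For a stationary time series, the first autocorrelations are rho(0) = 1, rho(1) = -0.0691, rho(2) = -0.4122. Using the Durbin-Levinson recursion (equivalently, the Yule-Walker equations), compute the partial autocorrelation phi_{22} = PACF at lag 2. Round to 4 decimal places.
\phi_{22} = -0.4190

The PACF at lag k is phi_{kk}, the last component of the solution
to the Yule-Walker system G_k phi = r_k where
  (G_k)_{ij} = rho(|i - j|), (r_k)_i = rho(i), i,j = 1..k.
Equivalently, Durbin-Levinson gives phi_{kk} iteratively:
  phi_{11} = rho(1)
  phi_{kk} = [rho(k) - sum_{j=1..k-1} phi_{k-1,j} rho(k-j)]
            / [1 - sum_{j=1..k-1} phi_{k-1,j} rho(j)],
  phi_{k,j} = phi_{k-1,j} - phi_{kk} phi_{k-1,k-j},  j = 1..k-1.
Step k = 1:
  phi_11 = rho(1) = -0.0691.
Step k = 2:
  phi_22 = [rho(2) - phi_11 rho(1)] / [1 - phi_11 rho(1)] = [-0.4122 - (-0.0691)(-0.0691)] / [1 - (-0.0691)(-0.0691)]
         = -0.41697481 / 0.99522519 = -0.419.
Therefore phi_{22} = -0.4190.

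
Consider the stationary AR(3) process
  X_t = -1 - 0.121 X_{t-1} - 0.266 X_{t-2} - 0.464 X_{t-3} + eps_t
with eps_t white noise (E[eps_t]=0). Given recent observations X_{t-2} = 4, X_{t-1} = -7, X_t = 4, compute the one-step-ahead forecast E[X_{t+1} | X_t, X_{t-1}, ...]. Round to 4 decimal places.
E[X_{t+1} \mid \mathcal F_t] = -1.4780

For an AR(p) model X_t = c + sum_i phi_i X_{t-i} + eps_t, the
one-step-ahead conditional mean is
  E[X_{t+1} | X_t, ...] = c + sum_i phi_i X_{t+1-i}.
Substitute known values:
  E[X_{t+1} | ...] = -1 + (-0.121) * (4) + (-0.266) * (-7) + (-0.464) * (4)
                   = -1.4780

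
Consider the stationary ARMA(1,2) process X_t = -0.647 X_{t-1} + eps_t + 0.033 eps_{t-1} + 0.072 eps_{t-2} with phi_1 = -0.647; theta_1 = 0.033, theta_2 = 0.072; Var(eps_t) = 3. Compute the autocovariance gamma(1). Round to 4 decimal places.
\gamma(1) = -3.4415

Multiply the model equation by X_{t-k} and take expectations. With theta_0 = psi_0 = 1 and psi_j the MA(infinity) weights, this gives
  gamma(k) - sum_i phi_i gamma(k-i) = c_k,
  c_k = sigma^2 * sum_{j=k..q} theta_j psi_{j-k}   (c_k = 0 for k > q),
using gamma(-m) = gamma(m).
psi-weights needed (psi_j = theta_j + sum_i phi_i psi_{j-i}):
  psi_1 = theta_1 + phi_1 = 0.033 + (-0.647) = -0.614
  psi_2 = theta_2 + phi_1 psi_1 = 0.072 + (-0.647)(-0.614) = 0.469258
Right-hand sides:
  c_0 = sigma^2 (1 + theta_1 psi_1 + theta_2 psi_2) = 3 * (1 + (0.033)(-0.614) + (0.072)(0.469258)) = 3 * 1.013525 = 3.040574
  c_1 = sigma^2 (theta_1 + theta_2 psi_1) = 3 * (0.033 + (0.072)(-0.614)) = -0.033624
  c_2 = sigma^2 theta_2 = 3 * (0.072) = 0.216
Equations for k = 0 and k = 1 (AR order 1):
  gamma(0) = phi_1 gamma(1) + c_0
  gamma(1) = phi_1 gamma(0) + c_1
Substituting the second into the first: gamma(0) (1 - phi_1^2) = c_0 + phi_1 c_1, so
  gamma(0) = (c_0 + phi_1 c_1) / (1 - phi_1^2) = (3.040574 + (-0.647)(-0.033624)) / (1 - (-0.647)^2) = 3.062328 / 0.581391 = 5.267244.
  gamma(1) = phi_1 gamma(0) + c_1 = (-0.647)(5.267244) + (-0.033624) = -3.441531.
Therefore gamma(1) = -3.4415 (to 4 decimal places).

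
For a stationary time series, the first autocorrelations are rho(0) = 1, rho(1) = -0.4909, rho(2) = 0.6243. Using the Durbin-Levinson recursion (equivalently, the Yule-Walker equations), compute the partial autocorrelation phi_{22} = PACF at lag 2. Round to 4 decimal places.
\phi_{22} = 0.5050

The PACF at lag k is phi_{kk}, the last component of the solution
to the Yule-Walker system G_k phi = r_k where
  (G_k)_{ij} = rho(|i - j|), (r_k)_i = rho(i), i,j = 1..k.
Equivalently, Durbin-Levinson gives phi_{kk} iteratively:
  phi_{11} = rho(1)
  phi_{kk} = [rho(k) - sum_{j=1..k-1} phi_{k-1,j} rho(k-j)]
            / [1 - sum_{j=1..k-1} phi_{k-1,j} rho(j)],
  phi_{k,j} = phi_{k-1,j} - phi_{kk} phi_{k-1,k-j},  j = 1..k-1.
Step k = 1:
  phi_11 = rho(1) = -0.4909.
Step k = 2:
  phi_22 = [rho(2) - phi_11 rho(1)] / [1 - phi_11 rho(1)] = [0.6243 - (-0.4909)(-0.4909)] / [1 - (-0.4909)(-0.4909)]
         = 0.38331719 / 0.75901719 = 0.505.
Therefore phi_{22} = 0.5050.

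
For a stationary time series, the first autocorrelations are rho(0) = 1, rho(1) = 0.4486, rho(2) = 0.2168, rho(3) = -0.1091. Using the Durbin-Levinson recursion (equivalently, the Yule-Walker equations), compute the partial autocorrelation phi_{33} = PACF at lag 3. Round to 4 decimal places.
\phi_{33} = -0.2670

The PACF at lag k is phi_{kk}, the last component of the solution
to the Yule-Walker system G_k phi = r_k where
  (G_k)_{ij} = rho(|i - j|), (r_k)_i = rho(i), i,j = 1..k.
Equivalently, Durbin-Levinson gives phi_{kk} iteratively:
  phi_{11} = rho(1)
  phi_{kk} = [rho(k) - sum_{j=1..k-1} phi_{k-1,j} rho(k-j)]
            / [1 - sum_{j=1..k-1} phi_{k-1,j} rho(j)],
  phi_{k,j} = phi_{k-1,j} - phi_{kk} phi_{k-1,k-j},  j = 1..k-1.
Step k = 1:
  phi_11 = rho(1) = 0.4486.
Step k = 2:
  phi_22 = [rho(2) - phi_11 rho(1)] / [1 - phi_11 rho(1)] = [0.2168 - (0.4486)(0.4486)] / [1 - (0.4486)(0.4486)]
         = 0.01555804 / 0.79875804 = 0.019478.
  Update: phi_21 = phi_11 - phi_22 phi_11 = 0.4486 - (0.019478)(0.4486) = 0.439862.
Step k = 3:
  phi_33 = [rho(3) - phi_21 rho(2) - phi_22 rho(1)] / [1 - phi_21 rho(1) - phi_22 rho(2)]
    numerator   = -0.1091 - (0.439862)(0.2168) - (0.019478)(0.4486) = -0.21319987
    denominator = 1 - (0.439862)(0.4486) - (0.019478)(0.2168) = 0.798455
  phi_33 = -0.21319987 / 0.798455 = -0.267.
Therefore phi_{33} = -0.2670.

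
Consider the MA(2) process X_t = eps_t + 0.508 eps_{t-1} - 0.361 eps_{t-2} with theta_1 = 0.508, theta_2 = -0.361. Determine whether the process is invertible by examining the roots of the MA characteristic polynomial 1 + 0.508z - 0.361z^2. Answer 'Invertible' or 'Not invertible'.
\text{Invertible}

The MA(q) characteristic polynomial is P(z) = 1 + 0.508z - 0.361z^2.
Invertibility requires all roots to lie outside the unit circle, i.e. |z| > 1 for every root.
Set 1 + (0.508) z + (-0.361) z^2 = 0, i.e. a z^2 + b z + c = 0 with a = -0.361, b = 0.508, c = 1.
Discriminant D = b^2 - 4ac = (0.508)^2 - 4*(-0.361)*1 = 0.258064 - (-1.444) = 1.702064.
D >= 0, so the roots are real: z = (-b +/- sqrt(D)) / (2a) = (-0.508 +/- 1.304632) / (-0.722).
  z_1 = (-0.508 + 1.304632) / (-0.722) = -1.1034,   |z_1| = 1.1034.
  z_2 = (-0.508 - 1.304632) / (-0.722) = 2.5106,   |z_2| = 2.5106.
Moduli of all roots: 1.1034, 2.5106.
All moduli strictly greater than 1? Yes.
Verdict: Invertible.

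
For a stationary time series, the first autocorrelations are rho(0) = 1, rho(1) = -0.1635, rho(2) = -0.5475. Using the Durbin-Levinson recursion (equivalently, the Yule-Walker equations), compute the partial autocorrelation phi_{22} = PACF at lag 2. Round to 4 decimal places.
\phi_{22} = -0.5900

The PACF at lag k is phi_{kk}, the last component of the solution
to the Yule-Walker system G_k phi = r_k where
  (G_k)_{ij} = rho(|i - j|), (r_k)_i = rho(i), i,j = 1..k.
Equivalently, Durbin-Levinson gives phi_{kk} iteratively:
  phi_{11} = rho(1)
  phi_{kk} = [rho(k) - sum_{j=1..k-1} phi_{k-1,j} rho(k-j)]
            / [1 - sum_{j=1..k-1} phi_{k-1,j} rho(j)],
  phi_{k,j} = phi_{k-1,j} - phi_{kk} phi_{k-1,k-j},  j = 1..k-1.
Step k = 1:
  phi_11 = rho(1) = -0.1635.
Step k = 2:
  phi_22 = [rho(2) - phi_11 rho(1)] / [1 - phi_11 rho(1)] = [-0.5475 - (-0.1635)(-0.1635)] / [1 - (-0.1635)(-0.1635)]
         = -0.57423225 / 0.97326775 = -0.59.
Therefore phi_{22} = -0.5900.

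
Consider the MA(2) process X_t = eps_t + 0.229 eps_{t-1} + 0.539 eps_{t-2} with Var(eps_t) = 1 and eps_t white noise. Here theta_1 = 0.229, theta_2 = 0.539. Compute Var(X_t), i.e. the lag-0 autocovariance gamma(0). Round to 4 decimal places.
\gamma(0) = 1.3430

For an MA(q) process X_t = eps_t + sum_i theta_i eps_{t-i} with
Var(eps_t) = sigma^2, the variance is
  gamma(0) = sigma^2 * (1 + sum_i theta_i^2).
  sum_i theta_i^2 = (0.229)^2 + (0.539)^2 = 0.052441 + 0.290521 = 0.342962.
  gamma(0) = 1 * (1 + 0.342962) = 1 * 1.342962 = 1.342962, which rounds to 1.3430.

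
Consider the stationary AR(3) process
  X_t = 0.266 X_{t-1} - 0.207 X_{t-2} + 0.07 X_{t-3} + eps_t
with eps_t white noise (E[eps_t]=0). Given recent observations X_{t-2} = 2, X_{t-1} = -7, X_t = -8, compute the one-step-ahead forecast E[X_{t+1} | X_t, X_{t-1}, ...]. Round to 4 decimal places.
E[X_{t+1} \mid \mathcal F_t] = -0.5390

For an AR(p) model X_t = c + sum_i phi_i X_{t-i} + eps_t, the
one-step-ahead conditional mean is
  E[X_{t+1} | X_t, ...] = c + sum_i phi_i X_{t+1-i}.
Substitute known values:
  E[X_{t+1} | ...] = (0.266) * (-8) + (-0.207) * (-7) + (0.07) * (2)
                   = -0.5390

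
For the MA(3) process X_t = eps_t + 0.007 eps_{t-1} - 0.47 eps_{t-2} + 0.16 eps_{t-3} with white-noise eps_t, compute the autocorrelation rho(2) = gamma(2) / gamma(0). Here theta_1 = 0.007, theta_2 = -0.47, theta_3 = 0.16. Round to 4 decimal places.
\rho(2) = -0.3761

For an MA(q) process with theta_0 = 1, the autocovariance is
  gamma(k) = sigma^2 * sum_{i=0..q-k} theta_i * theta_{i+k},
and rho(k) = gamma(k) / gamma(0). Sigma^2 cancels.
  numerator   = (1)*(-0.47) + (0.007)*(0.16) = -0.46888.
  denominator = (1)^2 + (0.007)^2 + (-0.47)^2 + (0.16)^2 = 1.246549.
  rho(2) = -0.46888 / 1.246549 = -0.3761.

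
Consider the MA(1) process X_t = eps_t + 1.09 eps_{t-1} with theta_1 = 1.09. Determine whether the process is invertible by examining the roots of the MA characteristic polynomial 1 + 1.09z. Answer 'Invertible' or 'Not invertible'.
\text{Not invertible}

The MA(q) characteristic polynomial is P(z) = 1 + 1.09z.
Invertibility requires all roots to lie outside the unit circle, i.e. |z| > 1 for every root.
This is linear in z: 1 + (1.09) z = 0  =>  z = -1/(1.09) = -0.917431,  |z| = 0.917431.
Moduli of all roots: 0.9174.
All moduli strictly greater than 1? No.
Verdict: Not invertible.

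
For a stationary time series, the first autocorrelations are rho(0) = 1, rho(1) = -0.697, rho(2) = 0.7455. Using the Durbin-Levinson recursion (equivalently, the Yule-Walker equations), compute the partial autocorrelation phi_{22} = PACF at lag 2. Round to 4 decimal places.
\phi_{22} = 0.5050

The PACF at lag k is phi_{kk}, the last component of the solution
to the Yule-Walker system G_k phi = r_k where
  (G_k)_{ij} = rho(|i - j|), (r_k)_i = rho(i), i,j = 1..k.
Equivalently, Durbin-Levinson gives phi_{kk} iteratively:
  phi_{11} = rho(1)
  phi_{kk} = [rho(k) - sum_{j=1..k-1} phi_{k-1,j} rho(k-j)]
            / [1 - sum_{j=1..k-1} phi_{k-1,j} rho(j)],
  phi_{k,j} = phi_{k-1,j} - phi_{kk} phi_{k-1,k-j},  j = 1..k-1.
Step k = 1:
  phi_11 = rho(1) = -0.697.
Step k = 2:
  phi_22 = [rho(2) - phi_11 rho(1)] / [1 - phi_11 rho(1)] = [0.7455 - (-0.697)(-0.697)] / [1 - (-0.697)(-0.697)]
         = 0.259691 / 0.514191 = 0.505.
Therefore phi_{22} = 0.5050.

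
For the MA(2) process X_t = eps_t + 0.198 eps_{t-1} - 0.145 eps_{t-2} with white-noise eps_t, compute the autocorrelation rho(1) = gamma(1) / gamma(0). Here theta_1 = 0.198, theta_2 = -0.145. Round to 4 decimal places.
\rho(1) = 0.1597

For an MA(q) process with theta_0 = 1, the autocovariance is
  gamma(k) = sigma^2 * sum_{i=0..q-k} theta_i * theta_{i+k},
and rho(k) = gamma(k) / gamma(0). Sigma^2 cancels.
  numerator   = (1)*(0.198) + (0.198)*(-0.145) = 0.16929.
  denominator = (1)^2 + (0.198)^2 + (-0.145)^2 = 1.060229.
  rho(1) = 0.16929 / 1.060229 = 0.1597.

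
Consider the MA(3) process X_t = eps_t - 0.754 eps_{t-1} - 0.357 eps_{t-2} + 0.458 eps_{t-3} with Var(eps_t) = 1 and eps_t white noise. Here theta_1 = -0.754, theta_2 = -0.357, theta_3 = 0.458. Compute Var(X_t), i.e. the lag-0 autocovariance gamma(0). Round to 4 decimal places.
\gamma(0) = 1.9057

For an MA(q) process X_t = eps_t + sum_i theta_i eps_{t-i} with
Var(eps_t) = sigma^2, the variance is
  gamma(0) = sigma^2 * (1 + sum_i theta_i^2).
  sum_i theta_i^2 = (-0.754)^2 + (-0.357)^2 + (0.458)^2 = 0.568516 + 0.127449 + 0.209764 = 0.905729.
  gamma(0) = 1 * (1 + 0.905729) = 1 * 1.905729 = 1.905729, which rounds to 1.9057.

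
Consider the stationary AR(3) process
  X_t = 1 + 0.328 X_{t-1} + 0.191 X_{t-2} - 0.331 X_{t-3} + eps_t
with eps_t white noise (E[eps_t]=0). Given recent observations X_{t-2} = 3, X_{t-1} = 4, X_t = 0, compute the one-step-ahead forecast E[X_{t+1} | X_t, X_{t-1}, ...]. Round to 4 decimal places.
E[X_{t+1} \mid \mathcal F_t] = 0.7710

For an AR(p) model X_t = c + sum_i phi_i X_{t-i} + eps_t, the
one-step-ahead conditional mean is
  E[X_{t+1} | X_t, ...] = c + sum_i phi_i X_{t+1-i}.
Substitute known values:
  E[X_{t+1} | ...] = 1 + (0.328) * (0) + (0.191) * (4) + (-0.331) * (3)
                   = 0.7710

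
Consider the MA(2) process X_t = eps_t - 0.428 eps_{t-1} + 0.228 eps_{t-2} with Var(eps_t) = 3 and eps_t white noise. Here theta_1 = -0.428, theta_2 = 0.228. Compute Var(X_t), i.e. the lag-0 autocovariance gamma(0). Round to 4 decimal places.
\gamma(0) = 3.7055

For an MA(q) process X_t = eps_t + sum_i theta_i eps_{t-i} with
Var(eps_t) = sigma^2, the variance is
  gamma(0) = sigma^2 * (1 + sum_i theta_i^2).
  sum_i theta_i^2 = (-0.428)^2 + (0.228)^2 = 0.183184 + 0.051984 = 0.235168.
  gamma(0) = 3 * (1 + 0.235168) = 3 * 1.235168 = 3.705504, which rounds to 3.7055.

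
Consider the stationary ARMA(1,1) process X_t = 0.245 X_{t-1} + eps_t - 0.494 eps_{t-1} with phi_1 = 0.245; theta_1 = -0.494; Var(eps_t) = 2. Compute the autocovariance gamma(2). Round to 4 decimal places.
\gamma(2) = -0.1141

Multiply the model equation by X_{t-k} and take expectations. With theta_0 = psi_0 = 1 and psi_j the MA(infinity) weights, this gives
  gamma(k) - sum_i phi_i gamma(k-i) = c_k,
  c_k = sigma^2 * sum_{j=k..q} theta_j psi_{j-k}   (c_k = 0 for k > q),
using gamma(-m) = gamma(m).
psi-weights needed (psi_j = theta_j + sum_i phi_i psi_{j-i}):
  psi_1 = theta_1 + phi_1 = -0.494 + (0.245) = -0.249
Right-hand sides:
  c_0 = sigma^2 (1 + theta_1 psi_1) = 2 * (1 + (-0.494)(-0.249)) = 2 * 1.123006 = 2.246012
  c_1 = sigma^2 theta_1 = 2 * (-0.494) = -0.988
  c_2 = 0
Equations for k = 0 and k = 1 (AR order 1):
  gamma(0) = phi_1 gamma(1) + c_0
  gamma(1) = phi_1 gamma(0) + c_1
Substituting the second into the first: gamma(0) (1 - phi_1^2) = c_0 + phi_1 c_1, so
  gamma(0) = (c_0 + phi_1 c_1) / (1 - phi_1^2) = (2.246012 + (0.245)(-0.988)) / (1 - (0.245)^2) = 2.003952 / 0.939975 = 2.131921.
  gamma(1) = phi_1 gamma(0) + c_1 = (0.245)(2.131921) + (-0.988) = -0.465679.
For k = 2 (> q): gamma(2) = phi_1 gamma(1) = (0.245)(-0.465679) = -0.114091.
Therefore gamma(2) = -0.1141 (to 4 decimal places).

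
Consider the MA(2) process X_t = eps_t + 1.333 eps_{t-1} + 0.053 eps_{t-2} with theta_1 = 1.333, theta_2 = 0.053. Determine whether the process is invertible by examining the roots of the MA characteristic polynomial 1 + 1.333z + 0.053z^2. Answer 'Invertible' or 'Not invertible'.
\text{Not invertible}

The MA(q) characteristic polynomial is P(z) = 1 + 1.333z + 0.053z^2.
Invertibility requires all roots to lie outside the unit circle, i.e. |z| > 1 for every root.
Set 1 + (1.333) z + (0.053) z^2 = 0, i.e. a z^2 + b z + c = 0 with a = 0.053, b = 1.333, c = 1.
Discriminant D = b^2 - 4ac = (1.333)^2 - 4*(0.053)*1 = 1.776889 - (0.212) = 1.564889.
D >= 0, so the roots are real: z = (-b +/- sqrt(D)) / (2a) = (-1.333 +/- 1.250955) / (0.106).
  z_1 = (-1.333 + 1.250955) / (0.106) = -0.774,   |z_1| = 0.774.
  z_2 = (-1.333 - 1.250955) / (0.106) = -24.3769,   |z_2| = 24.3769.
Moduli of all roots: 0.7740, 24.3769.
All moduli strictly greater than 1? No.
Verdict: Not invertible.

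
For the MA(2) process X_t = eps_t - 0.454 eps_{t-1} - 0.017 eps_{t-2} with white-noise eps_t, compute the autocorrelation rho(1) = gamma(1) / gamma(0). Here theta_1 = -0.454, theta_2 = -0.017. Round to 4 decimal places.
\rho(1) = -0.3699

For an MA(q) process with theta_0 = 1, the autocovariance is
  gamma(k) = sigma^2 * sum_{i=0..q-k} theta_i * theta_{i+k},
and rho(k) = gamma(k) / gamma(0). Sigma^2 cancels.
  numerator   = (1)*(-0.454) + (-0.454)*(-0.017) = -0.446282.
  denominator = (1)^2 + (-0.454)^2 + (-0.017)^2 = 1.206405.
  rho(1) = -0.446282 / 1.206405 = -0.3699.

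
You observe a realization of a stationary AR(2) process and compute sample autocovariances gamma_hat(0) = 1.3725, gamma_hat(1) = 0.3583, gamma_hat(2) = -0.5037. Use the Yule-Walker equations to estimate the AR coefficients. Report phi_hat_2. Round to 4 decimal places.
\hat\phi_{2} = -0.4670

The Yule-Walker equations for an AR(p) process read, in matrix form,
  Gamma_p phi = r_p,   with   (Gamma_p)_{ij} = gamma(|i - j|),
                       (r_p)_i = gamma(i),   i,j = 1..p.
Substitute the sample gammas (Toeplitz matrix and right-hand side of size 2):
  Gamma_p = [[1.3725, 0.3583], [0.3583, 1.3725]]
  r_p     = [0.3583, -0.5037]
Written out:
  1.3725 phi_1 + 0.3583 phi_2 = 0.3583
  0.3583 phi_1 + 1.3725 phi_2 = -0.5037
Solve by Cramer's rule:
  det = gamma(0)^2 - gamma(1)^2 = (1.3725)^2 - (0.3583)^2 = 1.88375625 - 0.12837889 = 1.75537736
  phi_hat_1 = [gamma(1) gamma(0) - gamma(1) gamma(2)] / det = [(0.3583)(1.3725) - (0.3583)(-0.5037)] / 1.75537736 = 0.67224246 / 1.75537736 = 0.383
  phi_hat_2 = [gamma(0) gamma(2) - gamma(1)^2] / det = [(1.3725)(-0.5037) - (0.3583)^2] / 1.75537736 = -0.81970714 / 1.75537736 = -0.467
So phi_hat = [0.3830, -0.4670].
Therefore phi_hat_2 = -0.4670.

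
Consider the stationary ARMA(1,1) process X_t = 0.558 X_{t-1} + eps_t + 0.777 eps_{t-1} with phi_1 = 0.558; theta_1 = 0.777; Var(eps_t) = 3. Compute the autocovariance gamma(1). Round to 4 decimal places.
\gamma(1) = 8.3374

Multiply the model equation by X_{t-k} and take expectations. With theta_0 = psi_0 = 1 and psi_j the MA(infinity) weights, this gives
  gamma(k) - sum_i phi_i gamma(k-i) = c_k,
  c_k = sigma^2 * sum_{j=k..q} theta_j psi_{j-k}   (c_k = 0 for k > q),
using gamma(-m) = gamma(m).
psi-weights needed (psi_j = theta_j + sum_i phi_i psi_{j-i}):
  psi_1 = theta_1 + phi_1 = 0.777 + (0.558) = 1.335
Right-hand sides:
  c_0 = sigma^2 (1 + theta_1 psi_1) = 3 * (1 + (0.777)(1.335)) = 3 * 2.037295 = 6.111885
  c_1 = sigma^2 theta_1 = 3 * (0.777) = 2.331
  c_2 = 0
Equations for k = 0 and k = 1 (AR order 1):
  gamma(0) = phi_1 gamma(1) + c_0
  gamma(1) = phi_1 gamma(0) + c_1
Substituting the second into the first: gamma(0) (1 - phi_1^2) = c_0 + phi_1 c_1, so
  gamma(0) = (c_0 + phi_1 c_1) / (1 - phi_1^2) = (6.111885 + (0.558)(2.331)) / (1 - (0.558)^2) = 7.412583 / 0.688636 = 10.764153.
  gamma(1) = phi_1 gamma(0) + c_1 = (0.558)(10.764153) + (2.331) = 8.337397.
Therefore gamma(1) = 8.3374 (to 4 decimal places).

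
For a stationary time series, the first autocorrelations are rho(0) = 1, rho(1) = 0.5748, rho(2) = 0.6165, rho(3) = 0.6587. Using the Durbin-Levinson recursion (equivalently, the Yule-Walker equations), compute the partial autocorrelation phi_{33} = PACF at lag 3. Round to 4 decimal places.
\phi_{33} = 0.3839

The PACF at lag k is phi_{kk}, the last component of the solution
to the Yule-Walker system G_k phi = r_k where
  (G_k)_{ij} = rho(|i - j|), (r_k)_i = rho(i), i,j = 1..k.
Equivalently, Durbin-Levinson gives phi_{kk} iteratively:
  phi_{11} = rho(1)
  phi_{kk} = [rho(k) - sum_{j=1..k-1} phi_{k-1,j} rho(k-j)]
            / [1 - sum_{j=1..k-1} phi_{k-1,j} rho(j)],
  phi_{k,j} = phi_{k-1,j} - phi_{kk} phi_{k-1,k-j},  j = 1..k-1.
Step k = 1:
  phi_11 = rho(1) = 0.5748.
Step k = 2:
  phi_22 = [rho(2) - phi_11 rho(1)] / [1 - phi_11 rho(1)] = [0.6165 - (0.5748)(0.5748)] / [1 - (0.5748)(0.5748)]
         = 0.28610496 / 0.66960496 = 0.427274.
  Update: phi_21 = phi_11 - phi_22 phi_11 = 0.5748 - (0.427274)(0.5748) = 0.329203.
Step k = 3:
  phi_33 = [rho(3) - phi_21 rho(2) - phi_22 rho(1)] / [1 - phi_21 rho(1) - phi_22 rho(2)]
    numerator   = 0.6587 - (0.329203)(0.6165) - (0.427274)(0.5748) = 0.21014926
    denominator = 1 - (0.329203)(0.5748) - (0.427274)(0.6165) = 0.54735968
  phi_33 = 0.21014926 / 0.54735968 = 0.3839.
Therefore phi_{33} = 0.3839.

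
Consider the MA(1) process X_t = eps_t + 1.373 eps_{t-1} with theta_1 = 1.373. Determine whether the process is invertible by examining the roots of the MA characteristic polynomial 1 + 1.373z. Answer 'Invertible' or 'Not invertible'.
\text{Not invertible}

The MA(q) characteristic polynomial is P(z) = 1 + 1.373z.
Invertibility requires all roots to lie outside the unit circle, i.e. |z| > 1 for every root.
This is linear in z: 1 + (1.373) z = 0  =>  z = -1/(1.373) = -0.728332,  |z| = 0.728332.
Moduli of all roots: 0.7283.
All moduli strictly greater than 1? No.
Verdict: Not invertible.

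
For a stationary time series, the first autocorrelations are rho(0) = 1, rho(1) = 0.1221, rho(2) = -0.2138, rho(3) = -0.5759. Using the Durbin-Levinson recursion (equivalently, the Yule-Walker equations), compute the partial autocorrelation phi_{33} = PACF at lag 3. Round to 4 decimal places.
\phi_{33} = -0.5530

The PACF at lag k is phi_{kk}, the last component of the solution
to the Yule-Walker system G_k phi = r_k where
  (G_k)_{ij} = rho(|i - j|), (r_k)_i = rho(i), i,j = 1..k.
Equivalently, Durbin-Levinson gives phi_{kk} iteratively:
  phi_{11} = rho(1)
  phi_{kk} = [rho(k) - sum_{j=1..k-1} phi_{k-1,j} rho(k-j)]
            / [1 - sum_{j=1..k-1} phi_{k-1,j} rho(j)],
  phi_{k,j} = phi_{k-1,j} - phi_{kk} phi_{k-1,k-j},  j = 1..k-1.
Step k = 1:
  phi_11 = rho(1) = 0.1221.
Step k = 2:
  phi_22 = [rho(2) - phi_11 rho(1)] / [1 - phi_11 rho(1)] = [-0.2138 - (0.1221)(0.1221)] / [1 - (0.1221)(0.1221)]
         = -0.22870841 / 0.98509159 = -0.23217.
  Update: phi_21 = phi_11 - phi_22 phi_11 = 0.1221 - (-0.23217)(0.1221) = 0.150448.
Step k = 3:
  phi_33 = [rho(3) - phi_21 rho(2) - phi_22 rho(1)] / [1 - phi_21 rho(1) - phi_22 rho(2)]
    numerator   = -0.5759 - (0.150448)(-0.2138) - (-0.23217)(0.1221) = -0.51538632
    denominator = 1 - (0.150448)(0.1221) - (-0.23217)(-0.2138) = 0.93199243
  phi_33 = -0.51538632 / 0.93199243 = -0.553.
Therefore phi_{33} = -0.5530.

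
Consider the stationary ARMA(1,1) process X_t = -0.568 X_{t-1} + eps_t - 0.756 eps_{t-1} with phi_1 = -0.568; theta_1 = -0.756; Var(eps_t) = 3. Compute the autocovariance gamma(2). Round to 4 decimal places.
\gamma(2) = 4.7608

Multiply the model equation by X_{t-k} and take expectations. With theta_0 = psi_0 = 1 and psi_j the MA(infinity) weights, this gives
  gamma(k) - sum_i phi_i gamma(k-i) = c_k,
  c_k = sigma^2 * sum_{j=k..q} theta_j psi_{j-k}   (c_k = 0 for k > q),
using gamma(-m) = gamma(m).
psi-weights needed (psi_j = theta_j + sum_i phi_i psi_{j-i}):
  psi_1 = theta_1 + phi_1 = -0.756 + (-0.568) = -1.324
Right-hand sides:
  c_0 = sigma^2 (1 + theta_1 psi_1) = 3 * (1 + (-0.756)(-1.324)) = 3 * 2.000944 = 6.002832
  c_1 = sigma^2 theta_1 = 3 * (-0.756) = -2.268
  c_2 = 0
Equations for k = 0 and k = 1 (AR order 1):
  gamma(0) = phi_1 gamma(1) + c_0
  gamma(1) = phi_1 gamma(0) + c_1
Substituting the second into the first: gamma(0) (1 - phi_1^2) = c_0 + phi_1 c_1, so
  gamma(0) = (c_0 + phi_1 c_1) / (1 - phi_1^2) = (6.002832 + (-0.568)(-2.268)) / (1 - (-0.568)^2) = 7.291056 / 0.677376 = 10.763676.
  gamma(1) = phi_1 gamma(0) + c_1 = (-0.568)(10.763676) + (-2.268) = -8.381768.
For k = 2 (> q): gamma(2) = phi_1 gamma(1) = (-0.568)(-8.381768) = 4.760844.
Therefore gamma(2) = 4.7608 (to 4 decimal places).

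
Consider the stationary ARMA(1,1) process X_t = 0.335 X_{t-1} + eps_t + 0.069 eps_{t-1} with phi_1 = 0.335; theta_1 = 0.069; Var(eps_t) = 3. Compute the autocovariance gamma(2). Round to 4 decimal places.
\gamma(2) = 0.4679

Multiply the model equation by X_{t-k} and take expectations. With theta_0 = psi_0 = 1 and psi_j the MA(infinity) weights, this gives
  gamma(k) - sum_i phi_i gamma(k-i) = c_k,
  c_k = sigma^2 * sum_{j=k..q} theta_j psi_{j-k}   (c_k = 0 for k > q),
using gamma(-m) = gamma(m).
psi-weights needed (psi_j = theta_j + sum_i phi_i psi_{j-i}):
  psi_1 = theta_1 + phi_1 = 0.069 + (0.335) = 0.404
Right-hand sides:
  c_0 = sigma^2 (1 + theta_1 psi_1) = 3 * (1 + (0.069)(0.404)) = 3 * 1.027876 = 3.083628
  c_1 = sigma^2 theta_1 = 3 * (0.069) = 0.207
  c_2 = 0
Equations for k = 0 and k = 1 (AR order 1):
  gamma(0) = phi_1 gamma(1) + c_0
  gamma(1) = phi_1 gamma(0) + c_1
Substituting the second into the first: gamma(0) (1 - phi_1^2) = c_0 + phi_1 c_1, so
  gamma(0) = (c_0 + phi_1 c_1) / (1 - phi_1^2) = (3.083628 + (0.335)(0.207)) / (1 - (0.335)^2) = 3.152973 / 0.887775 = 3.551545.
  gamma(1) = phi_1 gamma(0) + c_1 = (0.335)(3.551545) + (0.207) = 1.396768.
For k = 2 (> q): gamma(2) = phi_1 gamma(1) = (0.335)(1.396768) = 0.467917.
Therefore gamma(2) = 0.4679 (to 4 decimal places).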